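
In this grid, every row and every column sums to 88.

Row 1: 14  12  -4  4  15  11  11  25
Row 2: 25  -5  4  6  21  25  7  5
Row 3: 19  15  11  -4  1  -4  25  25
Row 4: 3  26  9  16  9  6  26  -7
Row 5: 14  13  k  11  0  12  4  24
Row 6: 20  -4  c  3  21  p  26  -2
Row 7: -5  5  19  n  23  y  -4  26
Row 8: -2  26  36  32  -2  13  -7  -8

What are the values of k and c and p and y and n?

k = 10, c = 3, p = 21, y = 4, n = 20

Row 5 has 14 + 13 + 11 + 0 + 12 + 4 + 24 = 78; the blank must be 88 − 78 = 10.
Column 4 has 4 + 6 − 4 + 16 + 11 + 3 + 32 = 68; the blank must be 88 − 68 = 20.
Row 7 has -5 + 5 + 19 + 20 + 23 − 4 + 26 = 84; the blank must be 88 − 84 = 4.
Column 6 has 11 + 25 − 4 + 6 + 12 + 4 + 13 = 67; the blank must be 88 − 67 = 21.
Row 6 has 20 − 4 + 3 + 21 + 21 + 26 − 2 = 85; the blank must be 88 − 85 = 3.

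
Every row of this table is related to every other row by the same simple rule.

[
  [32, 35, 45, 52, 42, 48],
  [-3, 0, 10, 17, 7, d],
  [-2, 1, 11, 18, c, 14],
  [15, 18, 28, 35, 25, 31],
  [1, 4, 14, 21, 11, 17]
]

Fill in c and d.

c = 8, d = 13

The difference between any two rows is the same in every column — this is an addition table with the headers hidden.
Row 3 minus row 1 is 18 − 52 = -34, so its entry in column 5 is 42 + (-34) = 8.
Row 2 minus row 1 is 17 − 52 = -35, so its entry in column 6 is 48 + (-35) = 13.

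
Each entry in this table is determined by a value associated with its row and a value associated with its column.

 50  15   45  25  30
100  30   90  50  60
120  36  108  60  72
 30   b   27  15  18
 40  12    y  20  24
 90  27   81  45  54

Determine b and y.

Each row is a constant multiple of every other row — this is a multiplication table with the headers hidden.
Row 4 is 18/30 = 3/5 times row 1, so its entry in column 2 is 15 × 3/5 = 9.
Row 5 is 24/30 = 4/5 times row 1, so its entry in column 3 is 45 × 4/5 = 36.

b = 9, y = 36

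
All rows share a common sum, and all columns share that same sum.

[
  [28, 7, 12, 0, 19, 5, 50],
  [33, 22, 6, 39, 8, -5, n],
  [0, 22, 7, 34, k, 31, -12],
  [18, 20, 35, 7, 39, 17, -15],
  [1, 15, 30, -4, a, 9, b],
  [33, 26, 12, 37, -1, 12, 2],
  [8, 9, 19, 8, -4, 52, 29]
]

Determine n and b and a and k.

Rows 1 and 4 both sum to 121, so that's the common total.
Row 2: 33 + 22 + 6 + 39 + 8 − 5 = 103, so its missing entry is 121 − 103 = 18.
Row 3: 0 + 22 + 7 + 34 + 31 − 12 = 82, so its missing entry is 121 − 82 = 39.
Column 5: 19 + 8 + 39 + 39 − 1 − 4 = 100, so its missing entry is 121 − 100 = 21.
Row 5: 1 + 15 + 30 − 4 + 21 + 9 = 72, so its missing entry is 121 − 72 = 49.

n = 18, b = 49, a = 21, k = 39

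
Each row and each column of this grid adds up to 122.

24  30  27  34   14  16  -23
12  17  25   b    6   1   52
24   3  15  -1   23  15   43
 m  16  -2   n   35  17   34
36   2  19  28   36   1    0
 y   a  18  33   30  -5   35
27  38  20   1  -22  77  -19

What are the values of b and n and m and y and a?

b = 9, n = 18, m = 4, y = -5, a = 16

Column 2 has 30 + 17 + 3 + 16 + 2 + 38 = 106; the blank must be 122 − 106 = 16.
Row 6 has 16 + 18 + 33 + 30 − 5 + 35 = 127; the blank must be 122 − 127 = -5.
Column 1 has 24 + 12 + 24 + 36 − 5 + 27 = 118; the blank must be 122 − 118 = 4.
Row 4 has 4 + 16 − 2 + 35 + 17 + 34 = 104; the blank must be 122 − 104 = 18.
Row 2 has 12 + 17 + 25 + 6 + 1 + 52 = 113; the blank must be 122 − 113 = 9.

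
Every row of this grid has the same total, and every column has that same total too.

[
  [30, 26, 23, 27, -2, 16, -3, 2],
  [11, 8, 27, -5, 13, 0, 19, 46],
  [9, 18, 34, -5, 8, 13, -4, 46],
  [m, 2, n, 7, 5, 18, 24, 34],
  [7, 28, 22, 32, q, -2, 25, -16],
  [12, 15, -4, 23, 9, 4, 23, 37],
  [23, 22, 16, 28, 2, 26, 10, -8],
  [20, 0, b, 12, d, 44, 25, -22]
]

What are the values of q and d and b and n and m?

q = 23, d = 61, b = -21, n = 22, m = 7

Rows 1 and 2 both sum to 119, so that's the common total.
Row 5: 7 + 28 + 22 + 32 − 2 + 25 − 16 = 96, so its missing entry is 119 − 96 = 23.
Column 5: -2 + 13 + 8 + 5 + 23 + 9 + 2 = 58, so its missing entry is 119 − 58 = 61.
Column 1: 30 + 11 + 9 + 7 + 12 + 23 + 20 = 112, so its missing entry is 119 − 112 = 7.
Row 8: 20 + 0 + 12 + 61 + 44 + 25 − 22 = 140, so its missing entry is 119 − 140 = -21.
Row 4: 7 + 2 + 7 + 5 + 18 + 24 + 34 = 97, so its missing entry is 119 − 97 = 22.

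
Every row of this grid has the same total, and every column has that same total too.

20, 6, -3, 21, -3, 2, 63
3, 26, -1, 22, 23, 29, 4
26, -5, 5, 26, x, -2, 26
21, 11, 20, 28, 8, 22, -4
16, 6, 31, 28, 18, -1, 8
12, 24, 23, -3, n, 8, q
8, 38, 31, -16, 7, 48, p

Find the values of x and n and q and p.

x = 30, n = 23, q = 19, p = -10

Rows 1 and 2 both sum to 106, so that's the common total.
The known cells in row 7 total 116, leaving 106 − 116 = -10 for the blank.
The known cells in row 3 total 76, leaving 106 − 76 = 30 for the blank.
The known cells in column 5 total 83, leaving 106 − 83 = 23 for the blank.
The known cells in row 6 total 87, leaving 106 − 87 = 19 for the blank.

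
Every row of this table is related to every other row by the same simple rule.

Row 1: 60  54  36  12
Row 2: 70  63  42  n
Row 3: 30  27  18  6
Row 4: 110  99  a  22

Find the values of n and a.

Each row is a constant multiple of every other row — this is a multiplication table with the headers hidden.
Row 2 is 70/60 = 7/6 times row 1, so its entry in column 4 is 12 × 7/6 = 14.
Row 4 is 110/60 = 11/6 times row 1, so its entry in column 3 is 36 × 11/6 = 66.

n = 14, a = 66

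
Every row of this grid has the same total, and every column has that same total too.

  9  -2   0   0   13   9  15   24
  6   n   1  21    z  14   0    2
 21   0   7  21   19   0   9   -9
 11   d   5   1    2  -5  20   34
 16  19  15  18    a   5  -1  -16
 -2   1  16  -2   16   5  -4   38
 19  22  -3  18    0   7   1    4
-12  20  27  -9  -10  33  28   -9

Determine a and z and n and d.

a = 12, z = 16, n = 8, d = 0

Rows 1 and 3 both sum to 68, so that's the common total.
Row 5: 16 + 19 + 15 + 18 + 5 − 1 − 16 = 56, so its missing entry is 68 − 56 = 12.
Row 4: 11 + 5 + 1 + 2 − 5 + 20 + 34 = 68, so its missing entry is 68 − 68 = 0.
Column 2: -2 + 0 + 0 + 19 + 1 + 22 + 20 = 60, so its missing entry is 68 − 60 = 8.
Row 2: 6 + 8 + 1 + 21 + 14 + 0 + 2 = 52, so its missing entry is 68 − 52 = 16.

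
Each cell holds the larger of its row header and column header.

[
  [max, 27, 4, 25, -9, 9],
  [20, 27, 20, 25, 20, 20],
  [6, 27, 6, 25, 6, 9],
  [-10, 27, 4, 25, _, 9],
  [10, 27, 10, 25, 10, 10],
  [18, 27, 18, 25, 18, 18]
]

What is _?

max(-10, -9) = -9.

-9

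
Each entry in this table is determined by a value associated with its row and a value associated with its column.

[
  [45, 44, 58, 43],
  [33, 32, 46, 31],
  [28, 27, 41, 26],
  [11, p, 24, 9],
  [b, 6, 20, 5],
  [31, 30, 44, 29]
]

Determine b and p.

b = 7, p = 10

The difference between any two rows is the same in every column — this is an addition table with the headers hidden.
Row 5 minus row 1 is 20 − 58 = -38, so its entry in column 1 is 45 + (-38) = 7.
Row 4 minus row 1 is 24 − 58 = -34, so its entry in column 2 is 44 + (-34) = 10.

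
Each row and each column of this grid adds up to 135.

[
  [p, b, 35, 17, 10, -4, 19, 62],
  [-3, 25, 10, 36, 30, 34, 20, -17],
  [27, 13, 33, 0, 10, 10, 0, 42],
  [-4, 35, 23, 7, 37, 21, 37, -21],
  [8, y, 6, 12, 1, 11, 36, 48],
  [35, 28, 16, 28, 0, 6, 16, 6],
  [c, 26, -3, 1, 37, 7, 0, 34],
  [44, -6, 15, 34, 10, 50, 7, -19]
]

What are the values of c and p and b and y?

Row 5: 8 + 6 + 12 + 1 + 11 + 36 + 48 = 122, so its missing entry is 135 − 122 = 13.
Column 2: 25 + 13 + 35 + 13 + 28 + 26 − 6 = 134, so its missing entry is 135 − 134 = 1.
Row 1: 1 + 35 + 17 + 10 − 4 + 19 + 62 = 140, so its missing entry is 135 − 140 = -5.
Row 7: 26 − 3 + 1 + 37 + 7 + 0 + 34 = 102, so its missing entry is 135 − 102 = 33.

c = 33, p = -5, b = 1, y = 13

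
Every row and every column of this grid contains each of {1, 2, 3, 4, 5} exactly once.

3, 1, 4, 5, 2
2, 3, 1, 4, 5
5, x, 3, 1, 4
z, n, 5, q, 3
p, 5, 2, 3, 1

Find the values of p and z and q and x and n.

p = 4, z = 1, q = 2, x = 2, n = 4

Cell (5,1): row 5 already has {1, 2, 3, 5} → 4.
Cell (3,2): row 3 already has {1, 3, 4, 5} → 2.
For row 4, column 2: column 2 already has {1, 2, 3, 5}; that leaves 4.
Cell (4,1): column 1 already has {2, 3, 4, 5} → 1.
For row 4, column 4: row 4 already has {1, 3, 4, 5}; that leaves 2.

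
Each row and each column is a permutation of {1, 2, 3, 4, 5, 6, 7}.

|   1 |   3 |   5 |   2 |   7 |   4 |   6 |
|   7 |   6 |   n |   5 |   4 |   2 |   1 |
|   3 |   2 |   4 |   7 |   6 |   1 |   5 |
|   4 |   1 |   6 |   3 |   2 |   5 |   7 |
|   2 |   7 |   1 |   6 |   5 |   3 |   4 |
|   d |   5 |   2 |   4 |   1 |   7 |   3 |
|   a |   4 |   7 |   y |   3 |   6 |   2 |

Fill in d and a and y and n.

Cell (7,4): column 4 already has {2, 3, 4, 5, 6, 7} → 1.
At (row 2, col 3): row 2 already has {1, 2, 4, 5, 6, 7}, so the value is 3.
Cell (6,1): row 6 already has {1, 2, 3, 4, 5, 7} → 6.
For row 7, column 1: row 7 already has {1, 2, 3, 4, 6, 7}; that leaves 5.

d = 6, a = 5, y = 1, n = 3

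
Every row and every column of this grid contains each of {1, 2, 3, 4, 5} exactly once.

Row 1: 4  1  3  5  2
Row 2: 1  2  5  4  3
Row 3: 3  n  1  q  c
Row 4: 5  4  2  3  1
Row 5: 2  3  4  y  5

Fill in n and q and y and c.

n = 5, q = 2, y = 1, c = 4

Cell (3,5): column 5 already has {1, 2, 3, 5} → 4.
At (row 3, col 2): column 2 already has {1, 2, 3, 4}, so the value is 5.
Cell (3,4): row 3 already has {1, 3, 4, 5} → 2.
At (row 5, col 4): row 5 already has {2, 3, 4, 5}, so the value is 1.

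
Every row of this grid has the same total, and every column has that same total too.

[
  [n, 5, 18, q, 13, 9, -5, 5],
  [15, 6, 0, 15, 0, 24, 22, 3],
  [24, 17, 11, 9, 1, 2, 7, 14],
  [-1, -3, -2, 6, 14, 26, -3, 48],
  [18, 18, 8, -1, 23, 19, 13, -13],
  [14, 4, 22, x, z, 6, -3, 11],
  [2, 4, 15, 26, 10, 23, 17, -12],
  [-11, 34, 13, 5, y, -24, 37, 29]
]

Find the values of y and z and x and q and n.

y = 2, z = 22, x = 9, q = 16, n = 24

Rows 2 and 3 both sum to 85, so that's the common total.
The known cells in row 8 total 83, leaving 85 − 83 = 2 for the blank.
The known cells in column 1 total 61, leaving 85 − 61 = 24 for the blank.
The known cells in column 5 total 63, leaving 85 − 63 = 22 for the blank.
The known cells in row 1 total 69, leaving 85 − 69 = 16 for the blank.
The known cells in row 6 total 76, leaving 85 − 76 = 9 for the blank.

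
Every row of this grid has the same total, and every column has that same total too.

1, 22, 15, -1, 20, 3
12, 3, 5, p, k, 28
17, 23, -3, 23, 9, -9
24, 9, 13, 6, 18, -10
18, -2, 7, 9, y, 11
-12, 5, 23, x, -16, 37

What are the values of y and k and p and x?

y = 17, k = 12, p = 0, x = 23

Rows 1 and 3 both sum to 60, so that's the common total.
Row 5 has 18 − 2 + 7 + 9 + 11 = 43; the blank must be 60 − 43 = 17.
Row 6 has -12 + 5 + 23 − 16 + 37 = 37; the blank must be 60 − 37 = 23.
Column 4 has -1 + 23 + 6 + 9 + 23 = 60; the blank must be 60 − 60 = 0.
Row 2 has 12 + 3 + 5 + 0 + 28 = 48; the blank must be 60 − 48 = 12.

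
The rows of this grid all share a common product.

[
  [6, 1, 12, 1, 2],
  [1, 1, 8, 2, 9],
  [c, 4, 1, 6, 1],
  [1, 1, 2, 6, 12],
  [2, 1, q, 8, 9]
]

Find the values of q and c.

q = 1, c = 6

Rows 1 and 2 each multiply to 144, so every row has product 144.
Row 5: 2×1×8×9 = 144, so the missing entry is 144 ÷ 144 = 1.
Row 3: 4×1×6×1 = 24, so the missing entry is 144 ÷ 24 = 6.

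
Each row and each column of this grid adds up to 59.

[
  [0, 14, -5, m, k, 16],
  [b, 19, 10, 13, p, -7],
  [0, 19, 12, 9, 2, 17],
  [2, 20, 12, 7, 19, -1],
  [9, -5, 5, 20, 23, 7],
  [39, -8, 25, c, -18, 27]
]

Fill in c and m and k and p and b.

c = -6, m = 16, k = 18, p = 15, b = 9

The known cells in column 1 total 50, leaving 59 − 50 = 9 for the blank.
The known cells in row 2 total 44, leaving 59 − 44 = 15 for the blank.
The known cells in column 5 total 41, leaving 59 − 41 = 18 for the blank.
The known cells in row 1 total 43, leaving 59 − 43 = 16 for the blank.
The known cells in row 6 total 65, leaving 59 − 65 = -6 for the blank.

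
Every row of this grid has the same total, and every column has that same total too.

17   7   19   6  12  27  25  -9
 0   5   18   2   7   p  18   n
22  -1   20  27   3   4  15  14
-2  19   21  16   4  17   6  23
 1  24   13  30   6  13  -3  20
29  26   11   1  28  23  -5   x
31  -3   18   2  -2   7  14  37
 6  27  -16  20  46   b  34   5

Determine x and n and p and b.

Rows 1 and 3 both sum to 104, so that's the common total.
Row 8 has 6 + 27 − 16 + 20 + 46 + 34 + 5 = 122; the blank must be 104 − 122 = -18.
Row 6 has 29 + 26 + 11 + 1 + 28 + 23 − 5 = 113; the blank must be 104 − 113 = -9.
Column 8 has -9 + 14 + 23 + 20 − 9 + 37 + 5 = 81; the blank must be 104 − 81 = 23.
Row 2 has 0 + 5 + 18 + 2 + 7 + 18 + 23 = 73; the blank must be 104 − 73 = 31.

x = -9, n = 23, p = 31, b = -18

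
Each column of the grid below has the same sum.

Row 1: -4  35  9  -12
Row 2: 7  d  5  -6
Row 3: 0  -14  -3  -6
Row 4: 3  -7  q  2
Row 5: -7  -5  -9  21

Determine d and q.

Columns 1 and 4 both add up to -1, so every column sums to -1.
Column 2: 35 − 14 − 7 − 5 = 9, so the missing entry is -1 − 9 = -10.
Column 3: 9 + 5 − 3 − 9 = 2, so the missing entry is -1 − 2 = -3.

d = -10, q = -3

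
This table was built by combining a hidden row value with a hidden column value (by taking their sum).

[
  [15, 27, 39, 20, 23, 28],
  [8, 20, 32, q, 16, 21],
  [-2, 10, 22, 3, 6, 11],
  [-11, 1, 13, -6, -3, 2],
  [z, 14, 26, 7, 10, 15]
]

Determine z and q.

The difference between any two rows is the same in every column — this is an addition table with the headers hidden.
Row 5 minus row 1 is 26 − 39 = -13, so its entry in column 1 is 15 + (-13) = 2.
Row 2 minus row 1 is 32 − 39 = -7, so its entry in column 4 is 20 + (-7) = 13.

z = 2, q = 13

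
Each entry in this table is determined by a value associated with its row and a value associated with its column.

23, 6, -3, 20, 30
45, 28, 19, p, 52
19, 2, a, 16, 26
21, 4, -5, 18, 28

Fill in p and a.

The difference between any two rows is the same in every column — this is an addition table with the headers hidden.
Row 2 minus row 1 is 28 − 6 = 22, so its entry in column 4 is 20 + 22 = 42.
Row 3 minus row 1 is 2 − 6 = -4, so its entry in column 3 is -3 + (-4) = -7.

p = 42, a = -7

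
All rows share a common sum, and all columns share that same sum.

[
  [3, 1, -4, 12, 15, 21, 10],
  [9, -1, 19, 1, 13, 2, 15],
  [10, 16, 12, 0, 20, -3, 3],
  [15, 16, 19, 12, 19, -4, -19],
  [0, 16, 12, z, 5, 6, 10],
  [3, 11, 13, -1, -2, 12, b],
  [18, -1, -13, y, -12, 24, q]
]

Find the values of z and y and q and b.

z = 9, y = 25, q = 17, b = 22

Rows 1 and 2 both sum to 58, so that's the common total.
Row 6 has 3 + 11 + 13 − 1 − 2 + 12 = 36; the blank must be 58 − 36 = 22.
Column 7 has 10 + 15 + 3 − 19 + 10 + 22 = 41; the blank must be 58 − 41 = 17.
Row 7 has 18 − 1 − 13 − 12 + 24 + 17 = 33; the blank must be 58 − 33 = 25.
Row 5 has 0 + 16 + 12 + 5 + 6 + 10 = 49; the blank must be 58 − 49 = 9.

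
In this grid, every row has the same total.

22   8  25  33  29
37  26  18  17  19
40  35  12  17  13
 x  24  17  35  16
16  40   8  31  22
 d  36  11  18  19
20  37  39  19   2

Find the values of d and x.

d = 33, x = 25

Rows 3 and 7 both add up to 117, so every row sums to 117.
Row 6: 36 + 11 + 18 + 19 = 84, so the missing entry is 117 − 84 = 33.
Row 4: 24 + 17 + 35 + 16 = 92, so the missing entry is 117 − 92 = 25.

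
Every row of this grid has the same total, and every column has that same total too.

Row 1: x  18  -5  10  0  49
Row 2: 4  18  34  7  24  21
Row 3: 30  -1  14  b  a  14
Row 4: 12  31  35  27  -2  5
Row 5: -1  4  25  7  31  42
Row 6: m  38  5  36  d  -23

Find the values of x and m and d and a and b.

x = 36, m = 27, d = 25, a = 30, b = 21

Rows 2 and 4 both sum to 108, so that's the common total.
Row 1 has 18 − 5 + 10 + 0 + 49 = 72; the blank must be 108 − 72 = 36.
Column 4 has 10 + 7 + 27 + 7 + 36 = 87; the blank must be 108 − 87 = 21.
Row 3 has 30 − 1 + 14 + 21 + 14 = 78; the blank must be 108 − 78 = 30.
Column 5 has 0 + 24 + 30 − 2 + 31 = 83; the blank must be 108 − 83 = 25.
Row 6 has 38 + 5 + 36 + 25 − 23 = 81; the blank must be 108 − 81 = 27.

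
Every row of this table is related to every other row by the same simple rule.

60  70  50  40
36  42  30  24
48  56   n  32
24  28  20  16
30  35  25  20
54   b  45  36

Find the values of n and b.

n = 40, b = 63

Each row is a constant multiple of every other row — this is a multiplication table with the headers hidden.
Row 3 is 32/40 = 4/5 times row 1, so its entry in column 3 is 50 × 4/5 = 40.
Row 6 is 36/40 = 9/10 times row 1, so its entry in column 2 is 70 × 9/10 = 63.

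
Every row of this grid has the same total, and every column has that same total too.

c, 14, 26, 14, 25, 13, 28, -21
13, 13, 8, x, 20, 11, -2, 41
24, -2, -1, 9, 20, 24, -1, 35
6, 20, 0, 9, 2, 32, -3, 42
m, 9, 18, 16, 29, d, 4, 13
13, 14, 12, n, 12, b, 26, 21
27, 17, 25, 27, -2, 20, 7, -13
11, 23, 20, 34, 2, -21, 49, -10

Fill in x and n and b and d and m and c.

Rows 3 and 4 both sum to 108, so that's the common total.
The known cells in row 1 total 99, leaving 108 − 99 = 9 for the blank.
The known cells in column 1 total 103, leaving 108 − 103 = 5 for the blank.
The known cells in row 5 total 94, leaving 108 − 94 = 14 for the blank.
The known cells in column 6 total 93, leaving 108 − 93 = 15 for the blank.
The known cells in row 6 total 113, leaving 108 − 113 = -5 for the blank.
The known cells in row 2 total 104, leaving 108 − 104 = 4 for the blank.

x = 4, n = -5, b = 15, d = 14, m = 5, c = 9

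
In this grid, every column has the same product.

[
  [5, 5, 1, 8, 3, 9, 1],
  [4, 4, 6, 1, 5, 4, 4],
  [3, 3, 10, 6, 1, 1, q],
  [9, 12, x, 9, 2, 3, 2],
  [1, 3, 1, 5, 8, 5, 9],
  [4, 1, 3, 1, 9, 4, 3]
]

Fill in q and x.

q = 10, x = 12

Columns 5 and 6 each multiply to 2160, so every column has product 2160.
Column 7: 1×4×2×9×3 = 216, so the missing entry is 2160 ÷ 216 = 10.
Column 3: 1×6×10×1×3 = 180, so the missing entry is 2160 ÷ 180 = 12.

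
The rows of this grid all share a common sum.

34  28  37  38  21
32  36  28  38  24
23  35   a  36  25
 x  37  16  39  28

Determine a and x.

Rows 1 and 2 both add up to 158, so every row sums to 158.
Row 3: 23 + 35 + 36 + 25 = 119, so the missing entry is 158 − 119 = 39.
Row 4: 37 + 16 + 39 + 28 = 120, so the missing entry is 158 − 120 = 38.

a = 39, x = 38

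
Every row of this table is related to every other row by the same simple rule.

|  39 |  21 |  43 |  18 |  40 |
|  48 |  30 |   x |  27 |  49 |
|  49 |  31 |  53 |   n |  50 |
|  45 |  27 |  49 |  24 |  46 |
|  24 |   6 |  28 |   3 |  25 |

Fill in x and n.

x = 52, n = 28

The difference between any two rows is the same in every column — this is an addition table with the headers hidden.
Row 2 minus row 1 is 48 − 39 = 9, so its entry in column 3 is 43 + 9 = 52.
Row 3 minus row 1 is 49 − 39 = 10, so its entry in column 4 is 18 + 10 = 28.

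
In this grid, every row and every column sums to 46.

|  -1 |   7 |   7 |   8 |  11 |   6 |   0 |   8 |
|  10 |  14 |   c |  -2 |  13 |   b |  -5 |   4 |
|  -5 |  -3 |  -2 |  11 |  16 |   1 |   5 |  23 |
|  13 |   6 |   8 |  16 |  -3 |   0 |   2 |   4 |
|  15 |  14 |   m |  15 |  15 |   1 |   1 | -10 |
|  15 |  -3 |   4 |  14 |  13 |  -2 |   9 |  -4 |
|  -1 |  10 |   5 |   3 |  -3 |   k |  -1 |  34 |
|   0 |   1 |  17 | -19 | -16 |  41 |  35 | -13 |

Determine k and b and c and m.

k = -1, b = 0, c = 12, m = -5

Row 5: 15 + 14 + 15 + 15 + 1 + 1 − 10 = 51, so its missing entry is 46 − 51 = -5.
Column 3: 7 − 2 + 8 − 5 + 4 + 5 + 17 = 34, so its missing entry is 46 − 34 = 12.
Row 7: -1 + 10 + 5 + 3 − 3 − 1 + 34 = 47, so its missing entry is 46 − 47 = -1.
Row 2: 10 + 14 + 12 − 2 + 13 − 5 + 4 = 46, so its missing entry is 46 − 46 = 0.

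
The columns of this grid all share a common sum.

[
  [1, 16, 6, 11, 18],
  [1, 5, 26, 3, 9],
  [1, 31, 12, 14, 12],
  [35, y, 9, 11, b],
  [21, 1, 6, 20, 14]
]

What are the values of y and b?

y = 6, b = 6

Column 1 sums to 59 and so does column 3; that's the common total.
In column 2 the known cells total 53, leaving 59 − 53 = 6.
In column 5 the known cells total 53, leaving 59 − 53 = 6.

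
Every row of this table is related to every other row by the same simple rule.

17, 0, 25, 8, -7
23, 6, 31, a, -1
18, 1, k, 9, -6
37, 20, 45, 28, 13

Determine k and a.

k = 26, a = 14

The difference between any two rows is the same in every column — this is an addition table with the headers hidden.
Row 3 minus row 1 is 1 − 0 = 1, so its entry in column 3 is 25 + 1 = 26.
Row 2 minus row 1 is 6 − 0 = 6, so its entry in column 4 is 8 + 6 = 14.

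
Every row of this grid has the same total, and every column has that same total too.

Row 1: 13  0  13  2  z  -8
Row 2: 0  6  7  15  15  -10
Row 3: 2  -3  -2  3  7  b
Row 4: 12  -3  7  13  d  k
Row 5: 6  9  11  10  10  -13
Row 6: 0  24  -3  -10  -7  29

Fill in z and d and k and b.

Rows 2 and 5 both sum to 33, so that's the common total.
Row 3: 2 − 3 − 2 + 3 + 7 = 7, so its missing entry is 33 − 7 = 26.
Row 1: 13 + 0 + 13 + 2 − 8 = 20, so its missing entry is 33 − 20 = 13.
Column 5: 13 + 15 + 7 + 10 − 7 = 38, so its missing entry is 33 − 38 = -5.
Row 4: 12 − 3 + 7 + 13 − 5 = 24, so its missing entry is 33 − 24 = 9.

z = 13, d = -5, k = 9, b = 26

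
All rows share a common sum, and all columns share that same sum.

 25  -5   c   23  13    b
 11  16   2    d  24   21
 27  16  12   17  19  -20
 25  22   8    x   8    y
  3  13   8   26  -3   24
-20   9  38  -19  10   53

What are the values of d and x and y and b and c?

Rows 3 and 5 both sum to 71, so that's the common total.
The known cells in column 3 total 68, leaving 71 − 68 = 3 for the blank.
The known cells in row 1 total 59, leaving 71 − 59 = 12 for the blank.
The known cells in row 2 total 74, leaving 71 − 74 = -3 for the blank.
The known cells in column 4 total 44, leaving 71 − 44 = 27 for the blank.
The known cells in row 4 total 90, leaving 71 − 90 = -19 for the blank.

d = -3, x = 27, y = -19, b = 12, c = 3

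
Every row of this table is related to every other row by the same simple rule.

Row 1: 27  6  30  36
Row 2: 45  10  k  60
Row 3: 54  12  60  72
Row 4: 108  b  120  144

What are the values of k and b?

k = 50, b = 24

Each row is a constant multiple of every other row — this is a multiplication table with the headers hidden.
Row 2 is 60/36 = 5/3 times row 1, so its entry in column 3 is 30 × 5/3 = 50.
Row 4 is 144/36 = 4/1 times row 1, so its entry in column 2 is 6 × 4/1 = 24.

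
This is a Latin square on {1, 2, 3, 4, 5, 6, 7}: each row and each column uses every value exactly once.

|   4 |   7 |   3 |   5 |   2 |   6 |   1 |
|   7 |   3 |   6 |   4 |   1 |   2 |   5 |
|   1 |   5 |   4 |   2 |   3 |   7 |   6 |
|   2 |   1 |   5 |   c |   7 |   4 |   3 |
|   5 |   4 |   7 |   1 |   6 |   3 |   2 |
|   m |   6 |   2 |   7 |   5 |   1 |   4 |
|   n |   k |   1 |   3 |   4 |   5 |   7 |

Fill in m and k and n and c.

Cell (7,2): column 2 already has {1, 3, 4, 5, 6, 7} → 2.
Cell (4,4): row 4 already has {1, 2, 3, 4, 5, 7} → 6.
For row 6, column 1: row 6 already has {1, 2, 4, 5, 6, 7}; that leaves 3.
For row 7, column 1: row 7 already has {1, 2, 3, 4, 5, 7}; that leaves 6.

m = 3, k = 2, n = 6, c = 6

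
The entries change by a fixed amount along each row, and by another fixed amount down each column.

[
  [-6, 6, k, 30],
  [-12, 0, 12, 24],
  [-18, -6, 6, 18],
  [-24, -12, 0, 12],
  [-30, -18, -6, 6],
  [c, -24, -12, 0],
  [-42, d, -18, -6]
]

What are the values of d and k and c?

d = -30, k = 18, c = -36

Along each row the entries change by 12 per step; down each column they change by -6.
Row 7: from -42 at column 1, stepping by 12 to column 2 gives -30.
Row 1: from -6 at column 1, stepping by 12 to column 3 gives 18.
Row 6: from -24 at column 2, stepping by 12 to column 1 gives -36.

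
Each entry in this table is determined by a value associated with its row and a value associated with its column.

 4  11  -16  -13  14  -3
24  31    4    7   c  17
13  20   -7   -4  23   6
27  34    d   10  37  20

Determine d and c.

d = 7, c = 34

The difference between any two rows is the same in every column — this is an addition table with the headers hidden.
Row 4 minus row 1 is 20 − (-3) = 23, so its entry in column 3 is -16 + 23 = 7.
Row 2 minus row 1 is 17 − (-3) = 20, so its entry in column 5 is 14 + 20 = 34.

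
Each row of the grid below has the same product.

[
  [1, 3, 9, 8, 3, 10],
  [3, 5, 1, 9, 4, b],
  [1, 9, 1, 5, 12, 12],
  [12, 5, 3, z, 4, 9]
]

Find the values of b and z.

Rows 1 and 3 each multiply to 6480, so every row has product 6480.
Row 2: 3×5×1×9×4 = 540, so the missing entry is 6480 ÷ 540 = 12.
Row 4: 12×5×3×4×9 = 6480, so the missing entry is 6480 ÷ 6480 = 1.

b = 12, z = 1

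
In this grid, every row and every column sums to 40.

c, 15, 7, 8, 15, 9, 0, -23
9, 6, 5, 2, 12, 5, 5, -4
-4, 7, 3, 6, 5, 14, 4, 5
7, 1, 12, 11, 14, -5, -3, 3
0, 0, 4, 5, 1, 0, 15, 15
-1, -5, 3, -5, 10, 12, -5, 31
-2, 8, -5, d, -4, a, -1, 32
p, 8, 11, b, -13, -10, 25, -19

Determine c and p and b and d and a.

c = 9, p = 22, b = 16, d = -3, a = 15

The known cells in column 6 total 25, leaving 40 − 25 = 15 for the blank.
The known cells in row 1 total 31, leaving 40 − 31 = 9 for the blank.
The known cells in column 1 total 18, leaving 40 − 18 = 22 for the blank.
The known cells in row 8 total 24, leaving 40 − 24 = 16 for the blank.
The known cells in row 7 total 43, leaving 40 − 43 = -3 for the blank.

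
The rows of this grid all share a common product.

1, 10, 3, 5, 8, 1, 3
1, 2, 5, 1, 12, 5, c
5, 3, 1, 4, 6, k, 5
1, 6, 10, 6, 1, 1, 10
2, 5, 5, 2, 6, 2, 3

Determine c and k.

c = 6, k = 2

Rows 1 and 4 each multiply to 3600, so every row has product 3600.
Row 2: 1×2×5×1×12×5 = 600, so the missing entry is 3600 ÷ 600 = 6.
Row 3: 5×3×1×4×6×5 = 1800, so the missing entry is 3600 ÷ 1800 = 2.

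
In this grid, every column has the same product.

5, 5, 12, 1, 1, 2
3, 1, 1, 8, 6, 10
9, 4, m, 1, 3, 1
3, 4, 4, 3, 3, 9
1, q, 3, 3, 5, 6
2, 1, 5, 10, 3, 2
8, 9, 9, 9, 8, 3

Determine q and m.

Columns 4 and 6 each multiply to 6480, so every column has product 6480.
Column 2: 5×1×4×4×1×9 = 720, so the missing entry is 6480 ÷ 720 = 9.
Column 3: 12×1×4×3×5×9 = 6480, so the missing entry is 6480 ÷ 6480 = 1.

q = 9, m = 1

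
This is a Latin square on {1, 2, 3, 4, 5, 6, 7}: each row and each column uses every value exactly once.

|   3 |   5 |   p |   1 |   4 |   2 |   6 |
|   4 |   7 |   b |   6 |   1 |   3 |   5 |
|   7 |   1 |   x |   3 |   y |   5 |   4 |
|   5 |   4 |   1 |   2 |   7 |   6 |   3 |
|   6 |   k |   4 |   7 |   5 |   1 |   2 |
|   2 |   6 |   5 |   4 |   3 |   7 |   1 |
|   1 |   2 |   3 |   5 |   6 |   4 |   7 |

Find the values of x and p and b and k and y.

x = 6, p = 7, b = 2, k = 3, y = 2

For row 3, column 5: column 5 already has {1, 3, 4, 5, 6, 7}; that leaves 2.
For row 2, column 3: row 2 already has {1, 3, 4, 5, 6, 7}; that leaves 2.
Cell (1,3): row 1 already has {1, 2, 3, 4, 5, 6} → 7.
For row 3, column 3: row 3 already has {1, 2, 3, 4, 5, 7}; that leaves 6.
For row 5, column 2: row 5 already has {1, 2, 4, 5, 6, 7}; that leaves 3.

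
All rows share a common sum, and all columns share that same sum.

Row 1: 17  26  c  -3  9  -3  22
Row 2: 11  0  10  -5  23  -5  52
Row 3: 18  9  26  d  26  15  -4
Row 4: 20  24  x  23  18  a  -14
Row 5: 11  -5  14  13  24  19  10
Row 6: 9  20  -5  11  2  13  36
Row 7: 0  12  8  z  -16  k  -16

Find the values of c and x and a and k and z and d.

Rows 2 and 5 both sum to 86, so that's the common total.
Row 3: 18 + 9 + 26 + 26 + 15 − 4 = 90, so its missing entry is 86 − 90 = -4.
Row 1: 17 + 26 − 3 + 9 − 3 + 22 = 68, so its missing entry is 86 − 68 = 18.
Column 3: 18 + 10 + 26 + 14 − 5 + 8 = 71, so its missing entry is 86 − 71 = 15.
Column 4: -3 − 5 − 4 + 23 + 13 + 11 = 35, so its missing entry is 86 − 35 = 51.
Row 7: 0 + 12 + 8 + 51 − 16 − 16 = 39, so its missing entry is 86 − 39 = 47.
Row 4: 20 + 24 + 15 + 23 + 18 − 14 = 86, so its missing entry is 86 − 86 = 0.

c = 18, x = 15, a = 0, k = 47, z = 51, d = -4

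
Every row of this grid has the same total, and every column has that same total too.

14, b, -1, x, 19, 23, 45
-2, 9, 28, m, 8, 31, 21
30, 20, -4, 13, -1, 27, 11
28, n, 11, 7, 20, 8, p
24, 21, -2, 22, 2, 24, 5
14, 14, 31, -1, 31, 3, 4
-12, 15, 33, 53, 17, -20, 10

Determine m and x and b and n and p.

Rows 3 and 5 both sum to 96, so that's the common total.
Column 7 has 45 + 21 + 11 + 5 + 4 + 10 = 96; the blank must be 96 − 96 = 0.
Row 4 has 28 + 11 + 7 + 20 + 8 + 0 = 74; the blank must be 96 − 74 = 22.
Column 2 has 9 + 20 + 22 + 21 + 14 + 15 = 101; the blank must be 96 − 101 = -5.
Row 1 has 14 − 5 − 1 + 19 + 23 + 45 = 95; the blank must be 96 − 95 = 1.
Row 2 has -2 + 9 + 28 + 8 + 31 + 21 = 95; the blank must be 96 − 95 = 1.

m = 1, x = 1, b = -5, n = 22, p = 0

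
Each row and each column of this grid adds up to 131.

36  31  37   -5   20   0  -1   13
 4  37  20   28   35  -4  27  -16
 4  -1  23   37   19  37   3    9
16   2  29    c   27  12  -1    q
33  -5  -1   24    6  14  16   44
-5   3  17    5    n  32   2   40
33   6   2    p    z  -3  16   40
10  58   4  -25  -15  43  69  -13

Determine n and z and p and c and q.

n = 37, z = 2, p = 35, c = 32, q = 14

Column 8 has 13 − 16 + 9 + 44 + 40 + 40 − 13 = 117; the blank must be 131 − 117 = 14.
Row 6 has -5 + 3 + 17 + 5 + 32 + 2 + 40 = 94; the blank must be 131 − 94 = 37.
Column 5 has 20 + 35 + 19 + 27 + 6 + 37 − 15 = 129; the blank must be 131 − 129 = 2.
Row 4 has 16 + 2 + 29 + 27 + 12 − 1 + 14 = 99; the blank must be 131 − 99 = 32.
Row 7 has 33 + 6 + 2 + 2 − 3 + 16 + 40 = 96; the blank must be 131 − 96 = 35.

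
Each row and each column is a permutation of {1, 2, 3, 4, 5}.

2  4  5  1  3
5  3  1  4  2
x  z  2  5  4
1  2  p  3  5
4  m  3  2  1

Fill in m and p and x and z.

At (row 3, col 1): column 1 already has {1, 2, 4, 5}, so the value is 3.
For row 4, column 3: row 4 already has {1, 2, 3, 5}; that leaves 4.
Cell (5,2): row 5 already has {1, 2, 3, 4} → 5.
At (row 3, col 2): row 3 already has {2, 3, 4, 5}, so the value is 1.

m = 5, p = 4, x = 3, z = 1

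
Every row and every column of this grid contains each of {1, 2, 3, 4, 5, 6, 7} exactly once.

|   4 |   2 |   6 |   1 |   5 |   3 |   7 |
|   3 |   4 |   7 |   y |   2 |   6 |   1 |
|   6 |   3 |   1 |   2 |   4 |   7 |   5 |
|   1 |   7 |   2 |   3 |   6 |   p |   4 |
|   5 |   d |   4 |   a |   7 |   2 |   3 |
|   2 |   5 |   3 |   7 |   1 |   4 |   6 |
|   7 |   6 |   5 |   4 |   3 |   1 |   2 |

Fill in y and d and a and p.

y = 5, d = 1, a = 6, p = 5

For row 2, column 4: row 2 already has {1, 2, 3, 4, 6, 7}; that leaves 5.
At (row 4, col 6): row 4 already has {1, 2, 3, 4, 6, 7}, so the value is 5.
For row 5, column 2: column 2 already has {2, 3, 4, 5, 6, 7}; that leaves 1.
For row 5, column 4: row 5 already has {1, 2, 3, 4, 5, 7}; that leaves 6.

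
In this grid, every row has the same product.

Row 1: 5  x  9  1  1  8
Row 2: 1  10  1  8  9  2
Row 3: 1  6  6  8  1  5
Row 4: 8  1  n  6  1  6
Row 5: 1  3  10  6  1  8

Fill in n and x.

Rows 2 and 5 each multiply to 1440, so every row has product 1440.
Row 4: 8×1×6×1×6 = 288, so the missing entry is 1440 ÷ 288 = 5.
Row 1: 5×9×1×1×8 = 360, so the missing entry is 1440 ÷ 360 = 4.

n = 5, x = 4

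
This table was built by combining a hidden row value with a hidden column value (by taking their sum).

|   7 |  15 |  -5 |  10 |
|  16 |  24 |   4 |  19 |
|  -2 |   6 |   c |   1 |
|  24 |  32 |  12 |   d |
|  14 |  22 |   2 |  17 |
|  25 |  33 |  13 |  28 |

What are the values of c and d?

c = -14, d = 27

The difference between any two rows is the same in every column — this is an addition table with the headers hidden.
Row 3 minus row 1 is 6 − 15 = -9, so its entry in column 3 is -5 + (-9) = -14.
Row 4 minus row 1 is 32 − 15 = 17, so its entry in column 4 is 10 + 17 = 27.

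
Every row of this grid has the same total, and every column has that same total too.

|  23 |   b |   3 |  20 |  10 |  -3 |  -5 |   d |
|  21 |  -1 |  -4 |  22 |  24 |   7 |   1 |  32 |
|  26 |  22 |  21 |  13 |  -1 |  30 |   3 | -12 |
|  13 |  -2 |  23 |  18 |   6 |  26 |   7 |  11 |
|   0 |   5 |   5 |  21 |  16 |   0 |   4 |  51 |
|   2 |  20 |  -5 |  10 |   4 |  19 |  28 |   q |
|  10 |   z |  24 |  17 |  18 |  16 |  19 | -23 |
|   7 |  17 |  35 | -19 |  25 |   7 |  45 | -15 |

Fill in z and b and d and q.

z = 21, b = 20, d = 34, q = 24

Rows 2 and 3 both sum to 102, so that's the common total.
Row 7 has 10 + 24 + 17 + 18 + 16 + 19 − 23 = 81; the blank must be 102 − 81 = 21.
Column 2 has -1 + 22 − 2 + 5 + 20 + 21 + 17 = 82; the blank must be 102 − 82 = 20.
Row 1 has 23 + 20 + 3 + 20 + 10 − 3 − 5 = 68; the blank must be 102 − 68 = 34.
Row 6 has 2 + 20 − 5 + 10 + 4 + 19 + 28 = 78; the blank must be 102 − 78 = 24.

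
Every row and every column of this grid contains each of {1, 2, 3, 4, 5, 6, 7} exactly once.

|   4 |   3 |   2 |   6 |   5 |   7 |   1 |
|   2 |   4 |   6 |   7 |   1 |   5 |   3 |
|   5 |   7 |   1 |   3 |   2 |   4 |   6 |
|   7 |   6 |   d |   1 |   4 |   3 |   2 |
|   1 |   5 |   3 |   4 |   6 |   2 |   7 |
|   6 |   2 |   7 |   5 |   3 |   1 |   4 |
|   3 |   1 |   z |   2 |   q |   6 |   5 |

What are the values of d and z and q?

d = 5, z = 4, q = 7

At (row 4, col 3): row 4 already has {1, 2, 3, 4, 6, 7}, so the value is 5.
At (row 7, col 3): column 3 already has {1, 2, 3, 5, 6, 7}, so the value is 4.
At (row 7, col 5): row 7 already has {1, 2, 3, 4, 5, 6}, so the value is 7.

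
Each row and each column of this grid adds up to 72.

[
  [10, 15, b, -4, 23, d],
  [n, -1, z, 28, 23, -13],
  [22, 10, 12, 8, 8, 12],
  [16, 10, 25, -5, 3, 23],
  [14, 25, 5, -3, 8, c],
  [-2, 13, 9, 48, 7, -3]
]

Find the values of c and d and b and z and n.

Row 5: 14 + 25 + 5 − 3 + 8 = 49, so its missing entry is 72 − 49 = 23.
Column 6: -13 + 12 + 23 + 23 − 3 = 42, so its missing entry is 72 − 42 = 30.
Row 1: 10 + 15 − 4 + 23 + 30 = 74, so its missing entry is 72 − 74 = -2.
Column 3: -2 + 12 + 25 + 5 + 9 = 49, so its missing entry is 72 − 49 = 23.
Row 2: -1 + 23 + 28 + 23 − 13 = 60, so its missing entry is 72 − 60 = 12.

c = 23, d = 30, b = -2, z = 23, n = 12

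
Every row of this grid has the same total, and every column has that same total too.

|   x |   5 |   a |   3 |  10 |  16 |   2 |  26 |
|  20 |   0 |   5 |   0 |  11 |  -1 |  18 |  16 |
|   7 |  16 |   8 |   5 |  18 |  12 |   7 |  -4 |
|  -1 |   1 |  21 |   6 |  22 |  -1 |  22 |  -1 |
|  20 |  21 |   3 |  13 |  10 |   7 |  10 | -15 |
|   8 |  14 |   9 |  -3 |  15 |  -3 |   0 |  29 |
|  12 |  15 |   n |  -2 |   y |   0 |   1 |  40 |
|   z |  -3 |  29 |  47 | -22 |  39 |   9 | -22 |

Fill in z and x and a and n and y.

z = -8, x = 11, a = -4, n = -2, y = 5

Rows 2 and 3 both sum to 69, so that's the common total.
Row 8: -3 + 29 + 47 − 22 + 39 + 9 − 22 = 77, so its missing entry is 69 − 77 = -8.
Column 1: 20 + 7 − 1 + 20 + 8 + 12 − 8 = 58, so its missing entry is 69 − 58 = 11.
Column 5: 10 + 11 + 18 + 22 + 10 + 15 − 22 = 64, so its missing entry is 69 − 64 = 5.
Row 7: 12 + 15 − 2 + 5 + 0 + 1 + 40 = 71, so its missing entry is 69 − 71 = -2.
Row 1: 11 + 5 + 3 + 10 + 16 + 2 + 26 = 73, so its missing entry is 69 − 73 = -4.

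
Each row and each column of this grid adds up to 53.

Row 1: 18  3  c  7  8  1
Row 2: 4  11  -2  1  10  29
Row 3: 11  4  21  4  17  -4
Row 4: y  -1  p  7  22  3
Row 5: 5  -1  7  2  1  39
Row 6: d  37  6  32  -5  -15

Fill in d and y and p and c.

d = -2, y = 17, p = 5, c = 16

The known cells in row 1 total 37, leaving 53 − 37 = 16 for the blank.
The known cells in column 3 total 48, leaving 53 − 48 = 5 for the blank.
The known cells in row 6 total 55, leaving 53 − 55 = -2 for the blank.
The known cells in row 4 total 36, leaving 53 − 36 = 17 for the blank.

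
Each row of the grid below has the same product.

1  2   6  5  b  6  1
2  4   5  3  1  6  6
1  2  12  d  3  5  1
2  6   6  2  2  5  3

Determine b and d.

Rows 2 and 4 each multiply to 4320, so every row has product 4320.
Row 1: 1×2×6×5×6×1 = 360, so the missing entry is 4320 ÷ 360 = 12.
Row 3: 1×2×12×3×5×1 = 360, so the missing entry is 4320 ÷ 360 = 12.

b = 12, d = 12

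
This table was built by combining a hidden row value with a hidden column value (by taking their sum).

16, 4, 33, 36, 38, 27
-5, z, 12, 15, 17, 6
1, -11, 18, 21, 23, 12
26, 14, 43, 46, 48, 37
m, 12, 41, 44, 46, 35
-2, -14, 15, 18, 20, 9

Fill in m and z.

The difference between any two rows is the same in every column — this is an addition table with the headers hidden.
Row 5 minus row 1 is 41 − 33 = 8, so its entry in column 1 is 16 + 8 = 24.
Row 2 minus row 1 is 12 − 33 = -21, so its entry in column 2 is 4 + (-21) = -17.

m = 24, z = -17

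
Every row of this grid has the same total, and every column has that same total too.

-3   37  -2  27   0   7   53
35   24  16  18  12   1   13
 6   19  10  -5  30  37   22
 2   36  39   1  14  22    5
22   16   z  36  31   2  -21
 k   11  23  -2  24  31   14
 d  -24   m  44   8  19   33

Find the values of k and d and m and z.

k = 18, d = 39, m = 0, z = 33

Rows 1 and 2 both sum to 119, so that's the common total.
The known cells in row 6 total 101, leaving 119 − 101 = 18 for the blank.
The known cells in row 5 total 86, leaving 119 − 86 = 33 for the blank.
The known cells in column 3 total 119, leaving 119 − 119 = 0 for the blank.
The known cells in row 7 total 80, leaving 119 − 80 = 39 for the blank.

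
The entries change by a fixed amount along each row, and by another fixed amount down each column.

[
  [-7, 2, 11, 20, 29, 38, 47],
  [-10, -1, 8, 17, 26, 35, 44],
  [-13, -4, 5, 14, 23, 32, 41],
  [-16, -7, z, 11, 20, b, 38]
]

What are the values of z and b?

Along each row the entries change by 9 per step; down each column they change by -3.
Row 4: from -16 at column 1, stepping by 9 to column 3 gives 2.
Row 4: from -16 at column 1, stepping by 9 to column 6 gives 29.

z = 2, b = 29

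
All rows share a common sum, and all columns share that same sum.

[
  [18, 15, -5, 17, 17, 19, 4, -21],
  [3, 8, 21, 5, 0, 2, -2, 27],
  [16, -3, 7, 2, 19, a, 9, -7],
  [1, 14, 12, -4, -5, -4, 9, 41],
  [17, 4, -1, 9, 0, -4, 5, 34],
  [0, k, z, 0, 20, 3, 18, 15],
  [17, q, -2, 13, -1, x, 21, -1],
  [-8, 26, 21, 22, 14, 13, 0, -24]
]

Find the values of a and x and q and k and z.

a = 21, x = 14, q = 3, k = -3, z = 11

Rows 1 and 2 both sum to 64, so that's the common total.
The known cells in row 3 total 43, leaving 64 − 43 = 21 for the blank.
The known cells in column 6 total 50, leaving 64 − 50 = 14 for the blank.
The known cells in row 7 total 61, leaving 64 − 61 = 3 for the blank.
The known cells in column 2 total 67, leaving 64 − 67 = -3 for the blank.
The known cells in row 6 total 53, leaving 64 − 53 = 11 for the blank.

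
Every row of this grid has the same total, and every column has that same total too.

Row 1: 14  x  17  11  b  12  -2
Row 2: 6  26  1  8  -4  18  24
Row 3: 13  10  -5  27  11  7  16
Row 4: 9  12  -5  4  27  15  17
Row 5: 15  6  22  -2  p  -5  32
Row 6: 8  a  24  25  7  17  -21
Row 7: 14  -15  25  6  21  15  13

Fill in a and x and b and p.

a = 19, x = 21, b = 6, p = 11

Rows 2 and 3 both sum to 79, so that's the common total.
Row 6 has 8 + 24 + 25 + 7 + 17 − 21 = 60; the blank must be 79 − 60 = 19.
Column 2 has 26 + 10 + 12 + 6 + 19 − 15 = 58; the blank must be 79 − 58 = 21.
Row 1 has 14 + 21 + 17 + 11 + 12 − 2 = 73; the blank must be 79 − 73 = 6.
Row 5 has 15 + 6 + 22 − 2 − 5 + 32 = 68; the blank must be 79 − 68 = 11.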